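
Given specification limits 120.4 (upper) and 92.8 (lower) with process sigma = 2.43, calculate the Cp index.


Cp = (USL - LSL) / (6 * sigma)
= (120.4 - 92.8) / (6 * 2.43)
= 27.6000 / 14.5800
= 1.8930

1.8930


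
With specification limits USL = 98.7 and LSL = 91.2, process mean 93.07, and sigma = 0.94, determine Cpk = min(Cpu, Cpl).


Cpu = (USL - mean) / (3*sigma) = (98.7 - 93.07) / (3*0.94) = 1.9965
Cpl = (mean - LSL) / (3*sigma) = (93.07 - 91.2) / (3*0.94) = 0.6631
Cpk = min(Cpu, Cpl) = 0.6631

0.6631


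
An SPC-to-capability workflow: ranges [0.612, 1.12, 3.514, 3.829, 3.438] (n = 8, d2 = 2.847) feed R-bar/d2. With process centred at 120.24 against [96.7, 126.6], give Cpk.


R_bar = (0.612 + 1.12 + 3.514 + 3.829 + 3.438) / 5 = 2.5026
sigma = R_bar / d2 = 2.5026 / 2.847 = 0.87903056
Cp = (USL - LSL)/(6*sigma) = (126.6 - 96.7)/(6*0.87903056) = 5.6691
Cpu = (126.6 - 120.24)/(3*0.87903056) = 2.4117
Cpl = (120.24 - 96.7)/(3*0.87903056) = 8.9265
Cpk = min(Cpu, Cpl) = 2.4117

2.4117


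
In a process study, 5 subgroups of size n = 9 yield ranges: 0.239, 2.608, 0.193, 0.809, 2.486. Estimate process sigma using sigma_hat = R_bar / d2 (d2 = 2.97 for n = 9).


R_bar = (0.239 + 2.608 + 0.193 + 0.809 + 2.486) / 5
R_bar = 6.335 / 5 = 1.267
sigma_hat = R_bar / d2 = 1.267 / 2.97 = 0.4266

0.4266


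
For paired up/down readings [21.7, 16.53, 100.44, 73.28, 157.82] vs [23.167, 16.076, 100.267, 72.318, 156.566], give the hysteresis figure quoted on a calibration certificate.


|21.7 - 23.167| = 1.4670
|16.53 - 16.076| = 0.4540
|100.44 - 100.267| = 0.1730
|73.28 - 72.318| = 0.9620
|157.82 - 156.566| = 1.2540
hysteresis = max(diffs) = 1.4670

1.4670


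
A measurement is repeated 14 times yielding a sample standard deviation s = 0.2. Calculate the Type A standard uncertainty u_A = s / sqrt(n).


u_A = s / sqrt(n)
u_A = 0.2 / sqrt(14)
u_A = 0.2 / 3.7416574
u_A = 0.0535

0.0535


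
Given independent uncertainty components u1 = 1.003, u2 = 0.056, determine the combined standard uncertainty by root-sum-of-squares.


uc = sqrt(1.003^2 + 0.056^2)
uc = sqrt(1.009145)
uc = 1.0046

1.0046


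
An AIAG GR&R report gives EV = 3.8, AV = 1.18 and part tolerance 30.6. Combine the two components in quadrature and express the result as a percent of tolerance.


GRR = sqrt(EV^2 + AV^2) = sqrt(3.8^2 + 1.18^2) = 3.9789948
%GRR = GRR / tol * 100 = 3.9789948 / 30.6 * 100
%GRR = 13.0033

13.0033


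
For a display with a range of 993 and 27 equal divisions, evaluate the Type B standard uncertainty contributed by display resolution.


resolution = range / divisions
resolution = 993 / 27 = 36.777778
u_res = resolution / (2*sqrt(3))
u_res = 36.777778 / 3.4641016
u_res = 10.6168

10.6168


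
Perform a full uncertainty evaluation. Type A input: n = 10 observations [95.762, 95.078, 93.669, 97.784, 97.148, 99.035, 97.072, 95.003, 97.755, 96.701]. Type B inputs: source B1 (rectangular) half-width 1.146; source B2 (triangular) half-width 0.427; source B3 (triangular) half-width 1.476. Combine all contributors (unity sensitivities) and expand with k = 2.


mean = (95.762 + 95.078 + 93.669 + 97.784 + 97.148 + 99.035 + 97.072 + 95.003 + 97.755 + 96.701) / 10 = 96.5007
s = sqrt(sum((x - mean)^2)/(n-1)) = 1.60761
u_A = s / sqrt(n) = 1.60761 / sqrt(10) = 0.50837092
u_B1 = 1.146 / sqrt(3) = 0.66164341
u_B2 = 0.427 / sqrt(6) = 0.17432202
u_B3 = 1.476 / sqrt(6) = 0.60257448
uc = sqrt(0.50837092^2 + 0.66164341^2 + 0.17432202^2 + 0.60257448^2) = 1.0438856
U = k * uc = 2 * 1.0438856
U = 2.0878

2.0878


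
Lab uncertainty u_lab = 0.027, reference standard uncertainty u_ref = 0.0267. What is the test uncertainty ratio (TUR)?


TUR = u_lab / u_ref
= 0.027 / 0.0267
= 1.0112

1.0112


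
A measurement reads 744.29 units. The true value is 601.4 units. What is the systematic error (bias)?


Systematic error = measured - true
= 744.29 - 601.4
= 142.8900

142.8900


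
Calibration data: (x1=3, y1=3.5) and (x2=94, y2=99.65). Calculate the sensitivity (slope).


slope = (y2 - y1) / (x2 - x1)
= (99.65 - 3.5) / (94 - 3)
= 96.1500 / 91
= 1.0566

1.0566


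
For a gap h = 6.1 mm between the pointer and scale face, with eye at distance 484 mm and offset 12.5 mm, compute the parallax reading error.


error = h * offset / d
= 6.1 * 12.5 / 484
= 0.1575

0.1575


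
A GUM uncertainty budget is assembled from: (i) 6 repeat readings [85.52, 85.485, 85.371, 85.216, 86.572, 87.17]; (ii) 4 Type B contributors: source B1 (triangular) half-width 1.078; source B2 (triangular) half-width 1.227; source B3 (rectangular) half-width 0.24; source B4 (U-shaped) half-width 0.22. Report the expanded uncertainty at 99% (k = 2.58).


mean = (85.52 + 85.485 + 85.371 + 85.216 + 86.572 + 87.17) / 6 = 85.889
s = sqrt(sum((x - mean)^2)/(n-1)) = 0.79095891
u_A = s / sqrt(n) = 0.79095891 / sqrt(6) = 0.32290762
u_B1 = 1.078 / sqrt(6) = 0.44009166
u_B2 = 1.227 / sqrt(6) = 0.50092065
u_B3 = 0.24 / sqrt(3) = 0.13856406
u_B4 = 0.22 / sqrt(2) = 0.15556349
uc = sqrt(0.32290762^2 + 0.44009166^2 + 0.50092065^2 + 0.13856406^2 + 0.15556349^2) = 0.76959177
U = k * uc = 2.58 * 0.76959177
U = 1.9855

1.9855


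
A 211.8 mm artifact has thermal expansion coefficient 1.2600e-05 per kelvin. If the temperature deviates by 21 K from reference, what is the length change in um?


dL = L * alpha * dT
= 211.8 * 1.2600e-05 * 21
= 0.0560423 mm
dL_um = 0.0560423 * 1000 = 56.0423 um

56.0423


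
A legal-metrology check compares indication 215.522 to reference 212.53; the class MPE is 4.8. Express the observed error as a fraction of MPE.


e = indication - reference = 215.522 - 212.53 = 2.9920
|e| = 2.9920
ratio = |e| / MPE = 2.9920 / 4.8
ratio = 0.6233

0.6233


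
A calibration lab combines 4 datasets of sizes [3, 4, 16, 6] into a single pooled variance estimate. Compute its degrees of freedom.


nu = sum_i (n_i - 1)
nu = ((3 - 1) + (4 - 1) + (16 - 1) + (6 - 1))
nu = 2 + 3 + 15 + 5
nu = 25

25


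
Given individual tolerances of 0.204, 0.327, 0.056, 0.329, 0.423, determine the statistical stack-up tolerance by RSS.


RSS = sqrt(0.204^2 + 0.327^2 + 0.056^2 + 0.329^2 + 0.423^2)
= sqrt(0.438851)
= 0.6625

0.6625


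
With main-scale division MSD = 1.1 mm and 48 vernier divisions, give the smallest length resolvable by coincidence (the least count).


LC = MSD / n_div
= 1.1 / 48
= 0.0229

0.0229


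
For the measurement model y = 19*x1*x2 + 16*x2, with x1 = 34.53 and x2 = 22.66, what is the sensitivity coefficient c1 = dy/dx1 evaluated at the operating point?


y = 19*x1*x2 + 16*x2
dy/dx1 = 19*x2
Evaluate at x2 = 22.66: c1 = 19 * 22.66
c1 = 430.5400

430.5400


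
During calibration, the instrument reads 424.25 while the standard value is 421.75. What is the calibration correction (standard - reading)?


Correction = standard - reading
= 421.75 - 424.25
= -2.5000

-2.5000


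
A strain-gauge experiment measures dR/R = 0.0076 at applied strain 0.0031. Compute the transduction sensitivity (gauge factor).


GF = (dR/R) / epsilon
= 0.0076 / 0.0031
= 2.4516

2.4516


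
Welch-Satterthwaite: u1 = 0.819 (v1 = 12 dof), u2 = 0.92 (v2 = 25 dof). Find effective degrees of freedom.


uc = sqrt(u1^2 + u2^2) = sqrt(0.819^2 + 0.92^2) = 1.2317309
v_eff = uc^4 / (u1^4/v1 + u2^4/v2)
= 1.2317309^4 / (0.819^4/12 + 0.92^4/25)
= 2.3017775 / 0.066149078
v_eff = 34.7968

34.7968


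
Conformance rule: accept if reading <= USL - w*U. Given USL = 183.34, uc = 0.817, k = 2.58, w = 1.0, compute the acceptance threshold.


U = k * uc = 2.58 * 0.817 = 2.10786
guard band g = w * U = 1.0 * 2.10786 = 2.10786
AL = USL - g = 183.34 - 2.10786
AL = 181.2321

181.2321


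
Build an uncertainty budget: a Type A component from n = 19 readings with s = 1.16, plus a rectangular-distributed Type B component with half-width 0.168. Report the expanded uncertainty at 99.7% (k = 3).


u_A = s / sqrt(n) = 1.16 / sqrt(19) = 0.26612225
u_B = half_width / sqrt(3) = 0.168 / sqrt(3) = 0.096994845
uc = sqrt(u_A^2 + u_B^2) = sqrt(0.26612225^2 + 0.096994845^2) = 0.28324733
U = k * uc = 3 * 0.28324733
U = 0.8497

0.8497


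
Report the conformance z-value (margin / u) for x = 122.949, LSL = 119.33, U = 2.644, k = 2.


u = U / k = 2.644 / 2 = 1.322
margin = |LSL - x| = |119.33 - 122.949| = 3.619
z = margin / u = 3.619 / 1.322
z = 2.7375

2.7375


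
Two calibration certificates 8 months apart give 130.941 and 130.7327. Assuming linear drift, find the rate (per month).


rate = (v2 - v1) / months
= (130.7327 - 130.941) / 8
= -0.2083 / 8
= -0.0260

-0.0260


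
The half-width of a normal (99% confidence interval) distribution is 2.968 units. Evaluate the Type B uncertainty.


u_B = half_width / 2.576
u_B = 2.968 / 2.576
u_B = 1.1522

1.1522


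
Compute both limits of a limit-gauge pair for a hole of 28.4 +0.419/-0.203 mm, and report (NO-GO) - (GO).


GO = nominal - lower_tol (smallest hole = maximum material condition)
GO = 28.4 - 0.203 = 28.197
NO-GO = nominal + upper_tol (largest hole = least material condition)
NO-GO = 28.4 + 0.419 = 28.819
spread = NO-GO - GO = 28.819 - 28.197 = 0.6220

0.6220


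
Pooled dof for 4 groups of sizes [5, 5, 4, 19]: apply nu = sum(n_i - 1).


nu = sum_i (n_i - 1)
nu = ((5 - 1) + (5 - 1) + (4 - 1) + (19 - 1))
nu = 4 + 4 + 3 + 18
nu = 29

29


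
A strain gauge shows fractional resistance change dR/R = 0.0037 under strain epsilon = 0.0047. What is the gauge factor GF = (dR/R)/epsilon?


GF = (dR/R) / epsilon
= 0.0037 / 0.0047
= 0.7872

0.7872


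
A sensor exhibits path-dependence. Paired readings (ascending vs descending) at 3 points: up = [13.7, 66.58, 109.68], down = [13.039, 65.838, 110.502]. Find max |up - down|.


|13.7 - 13.039| = 0.6610
|66.58 - 65.838| = 0.7420
|109.68 - 110.502| = 0.8220
hysteresis = max(diffs) = 0.8220

0.8220


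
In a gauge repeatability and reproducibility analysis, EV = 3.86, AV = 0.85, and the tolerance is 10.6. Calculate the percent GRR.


GRR = sqrt(EV^2 + AV^2) = sqrt(3.86^2 + 0.85^2) = 3.9524802
%GRR = GRR / tol * 100 = 3.9524802 / 10.6 * 100
%GRR = 37.2875

37.2875


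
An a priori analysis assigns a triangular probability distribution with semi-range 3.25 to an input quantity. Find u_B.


u_B = half_width / sqrt(6)
u_B = 3.25 / 2.4494897
u_B = 1.3268

1.3268


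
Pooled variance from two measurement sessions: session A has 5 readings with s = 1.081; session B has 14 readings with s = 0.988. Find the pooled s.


s_p = sqrt(((n1-1)*s1^2 + (n2-1)*s2^2) / (n1+n2-2))
numerator = (5-1)*1.081^2 + (14-1)*0.988^2 = 4.674244 + 12.689872 = 17.364116
denominator = 5 + 14 - 2 = 17
s_p^2 = 17.364116 / 17 = 1.0214186
s_p = sqrt(1.0214186) = 1.0107

1.0107


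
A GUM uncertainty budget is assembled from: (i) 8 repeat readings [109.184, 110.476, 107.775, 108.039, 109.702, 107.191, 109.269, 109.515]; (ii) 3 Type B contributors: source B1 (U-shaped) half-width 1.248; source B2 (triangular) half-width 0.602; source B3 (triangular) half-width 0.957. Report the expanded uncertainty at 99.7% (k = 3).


mean = (109.184 + 110.476 + 107.775 + 108.039 + 109.702 + 107.191 + 109.269 + 109.515) / 8 = 108.893875
s = sqrt(sum((x - mean)^2)/(n-1)) = 1.111585
u_A = s / sqrt(n) = 1.111585 / sqrt(8) = 0.39300465
u_B1 = 1.248 / sqrt(2) = 0.88246926
u_B2 = 0.602 / sqrt(6) = 0.24576547
u_B3 = 0.957 / sqrt(6) = 0.39069361
uc = sqrt(0.39300465^2 + 0.88246926^2 + 0.24576547^2 + 0.39069361^2) = 1.0706292
U = k * uc = 3 * 1.0706292
U = 3.2119

3.2119


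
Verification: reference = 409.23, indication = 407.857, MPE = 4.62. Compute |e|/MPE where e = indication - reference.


e = indication - reference = 407.857 - 409.23 = -1.3730
|e| = 1.3730
ratio = |e| / MPE = 1.3730 / 4.62
ratio = 0.2972

0.2972


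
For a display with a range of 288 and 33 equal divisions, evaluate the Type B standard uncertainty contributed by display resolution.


resolution = range / divisions
resolution = 288 / 33 = 8.7272727
u_res = resolution / (2*sqrt(3))
u_res = 8.7272727 / 3.4641016
u_res = 2.5193

2.5193


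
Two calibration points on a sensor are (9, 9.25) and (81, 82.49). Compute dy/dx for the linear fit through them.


slope = (y2 - y1) / (x2 - x1)
= (82.49 - 9.25) / (81 - 9)
= 73.2400 / 72
= 1.0172

1.0172


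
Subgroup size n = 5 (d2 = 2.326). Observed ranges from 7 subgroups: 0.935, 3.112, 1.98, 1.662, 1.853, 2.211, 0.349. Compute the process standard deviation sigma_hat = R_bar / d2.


R_bar = (0.935 + 3.112 + 1.98 + 1.662 + 1.853 + 2.211 + 0.349) / 7
R_bar = 12.102 / 7 = 1.7288571
sigma_hat = R_bar / d2 = 1.7288571 / 2.326 = 0.7433

0.7433


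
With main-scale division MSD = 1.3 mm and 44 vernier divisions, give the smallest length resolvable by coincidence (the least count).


LC = MSD / n_div
= 1.3 / 44
= 0.0295

0.0295


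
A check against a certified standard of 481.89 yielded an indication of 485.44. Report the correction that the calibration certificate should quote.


Correction = standard - reading
= 481.89 - 485.44
= -3.5500

-3.5500


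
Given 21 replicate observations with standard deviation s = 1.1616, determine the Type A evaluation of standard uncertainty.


u_A = s / sqrt(n)
u_A = 1.1616 / sqrt(21)
u_A = 1.1616 / 4.5825757
u_A = 0.2535

0.2535


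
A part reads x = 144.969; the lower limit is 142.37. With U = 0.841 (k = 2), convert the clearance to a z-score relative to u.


u = U / k = 0.841 / 2 = 0.4205
margin = |LSL - x| = |142.37 - 144.969| = 2.599
z = margin / u = 2.599 / 0.4205
z = 6.1807

6.1807


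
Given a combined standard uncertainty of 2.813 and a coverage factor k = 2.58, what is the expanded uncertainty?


U = k * uc
U = 2.58 * 2.813
U = 7.2575

7.2575


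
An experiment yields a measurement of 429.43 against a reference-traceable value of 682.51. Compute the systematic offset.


Systematic error = measured - true
= 429.43 - 682.51
= -253.0800

-253.0800


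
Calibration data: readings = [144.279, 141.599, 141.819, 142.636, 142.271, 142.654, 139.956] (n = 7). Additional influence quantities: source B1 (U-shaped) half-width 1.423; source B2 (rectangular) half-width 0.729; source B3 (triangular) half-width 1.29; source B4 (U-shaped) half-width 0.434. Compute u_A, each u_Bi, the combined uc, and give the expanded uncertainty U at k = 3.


mean = (144.279 + 141.599 + 141.819 + 142.636 + 142.271 + 142.654 + 139.956) / 7 = 142.1734286
s = sqrt(sum((x - mean)^2)/(n-1)) = 1.3076983
u_A = s / sqrt(n) = 1.3076983 / sqrt(7) = 0.4942635
u_B1 = 1.423 / sqrt(2) = 1.0062129
u_B2 = 0.729 / sqrt(3) = 0.42088835
u_B3 = 1.29 / sqrt(6) = 0.52664029
u_B4 = 0.434 / sqrt(2) = 0.30688434
uc = sqrt(0.4942635^2 + 1.0062129^2 + 0.42088835^2 + 0.52664029^2 + 0.30688434^2) = 1.3436651
U = k * uc = 3 * 1.3436651
U = 4.0310

4.0310


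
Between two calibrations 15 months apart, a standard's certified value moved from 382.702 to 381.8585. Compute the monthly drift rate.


rate = (v2 - v1) / months
= (381.8585 - 382.702) / 15
= -0.8435 / 15
= -0.0562

-0.0562


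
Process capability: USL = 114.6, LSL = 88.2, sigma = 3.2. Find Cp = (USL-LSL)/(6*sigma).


Cp = (USL - LSL) / (6 * sigma)
= (114.6 - 88.2) / (6 * 3.2)
= 26.4000 / 19.2000
= 1.3750

1.3750


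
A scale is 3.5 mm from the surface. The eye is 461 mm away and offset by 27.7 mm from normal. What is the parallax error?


error = h * offset / d
= 3.5 * 27.7 / 461
= 0.2103

0.2103


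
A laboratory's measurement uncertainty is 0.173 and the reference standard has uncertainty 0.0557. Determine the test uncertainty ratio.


TUR = u_lab / u_ref
= 0.173 / 0.0557
= 3.1059

3.1059


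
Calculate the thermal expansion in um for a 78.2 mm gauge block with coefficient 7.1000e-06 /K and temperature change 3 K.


dL = L * alpha * dT
= 78.2 * 7.1000e-06 * 3
= 0.0016657 mm
dL_um = 0.0016657 * 1000 = 1.6657 um

1.6657


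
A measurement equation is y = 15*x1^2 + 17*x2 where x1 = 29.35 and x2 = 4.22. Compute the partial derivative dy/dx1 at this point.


y = 15*x1^2 + 17*x2
dy/dx1 = 2*15*x1
Evaluate at x1 = 29.35: c1 = 30 * 29.35
c1 = 880.5000

880.5000


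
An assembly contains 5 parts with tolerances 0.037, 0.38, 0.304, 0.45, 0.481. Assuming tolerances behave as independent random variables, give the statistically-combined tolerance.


RSS = sqrt(0.037^2 + 0.38^2 + 0.304^2 + 0.45^2 + 0.481^2)
= sqrt(0.672046)
= 0.8198

0.8198


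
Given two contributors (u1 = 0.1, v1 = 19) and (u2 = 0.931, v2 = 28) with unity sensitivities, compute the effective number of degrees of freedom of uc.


uc = sqrt(u1^2 + u2^2) = sqrt(0.1^2 + 0.931^2) = 0.93635517
v_eff = uc^4 / (u1^4/v1 + u2^4/v2)
= 0.93635517^4 / (0.1^4/19 + 0.931^4/28)
= 0.76870986 / 0.0268365
v_eff = 28.6442

28.6442


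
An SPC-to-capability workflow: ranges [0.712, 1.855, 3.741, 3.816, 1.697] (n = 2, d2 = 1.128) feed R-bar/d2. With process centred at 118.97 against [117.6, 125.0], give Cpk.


R_bar = (0.712 + 1.855 + 3.741 + 3.816 + 1.697) / 5 = 2.3642
sigma = R_bar / d2 = 2.3642 / 1.128 = 2.095922
Cp = (USL - LSL)/(6*sigma) = (125.0 - 117.6)/(6*2.095922) = 0.5884
Cpu = (125.0 - 118.97)/(3*2.095922) = 0.9590
Cpl = (118.97 - 117.6)/(3*2.095922) = 0.2179
Cpk = min(Cpu, Cpl) = 0.2179

0.2179


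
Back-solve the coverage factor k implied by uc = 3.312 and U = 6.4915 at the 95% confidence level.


k = U / uc
k = 6.4915 / 3.312
k = 1.96

1.96


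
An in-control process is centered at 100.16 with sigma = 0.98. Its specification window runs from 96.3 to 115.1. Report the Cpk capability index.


Cpu = (USL - mean) / (3*sigma) = (115.1 - 100.16) / (3*0.98) = 5.0816
Cpl = (mean - LSL) / (3*sigma) = (100.16 - 96.3) / (3*0.98) = 1.3129
Cpk = min(Cpu, Cpl) = 1.3129

1.3129


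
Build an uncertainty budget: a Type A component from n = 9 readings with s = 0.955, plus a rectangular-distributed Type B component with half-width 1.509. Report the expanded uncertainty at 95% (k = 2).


u_A = s / sqrt(n) = 0.955 / sqrt(9) = 0.31833333
u_B = half_width / sqrt(3) = 1.509 / sqrt(3) = 0.87122156
uc = sqrt(u_A^2 + u_B^2) = sqrt(0.31833333^2 + 0.87122156^2) = 0.92755761
U = k * uc = 2 * 0.92755761
U = 1.8551

1.8551


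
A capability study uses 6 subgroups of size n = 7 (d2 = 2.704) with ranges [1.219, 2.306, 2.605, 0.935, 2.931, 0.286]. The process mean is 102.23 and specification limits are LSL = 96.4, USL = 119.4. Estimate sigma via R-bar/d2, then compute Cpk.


R_bar = (1.219 + 2.306 + 2.605 + 0.935 + 2.931 + 0.286) / 6 = 1.7136667
sigma = R_bar / d2 = 1.7136667 / 2.704 = 0.63375248
Cp = (USL - LSL)/(6*sigma) = (119.4 - 96.4)/(6*0.63375248) = 6.0486
Cpu = (119.4 - 102.23)/(3*0.63375248) = 9.0309
Cpl = (102.23 - 96.4)/(3*0.63375248) = 3.0664
Cpk = min(Cpu, Cpl) = 3.0664

3.0664


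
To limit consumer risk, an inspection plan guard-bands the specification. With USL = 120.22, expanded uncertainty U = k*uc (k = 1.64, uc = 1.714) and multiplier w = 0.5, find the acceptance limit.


U = k * uc = 1.64 * 1.714 = 2.81096
guard band g = w * U = 0.5 * 2.81096 = 1.40548
AL = USL - g = 120.22 - 1.40548
AL = 118.8145

118.8145


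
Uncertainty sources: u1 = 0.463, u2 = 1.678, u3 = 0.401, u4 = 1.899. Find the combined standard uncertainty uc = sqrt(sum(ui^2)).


uc = sqrt(0.463^2 + 1.678^2 + 0.401^2 + 1.899^2)
uc = sqrt(6.797055)
uc = 2.6071

2.6071


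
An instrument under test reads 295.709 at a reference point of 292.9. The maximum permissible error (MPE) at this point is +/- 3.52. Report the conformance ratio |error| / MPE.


e = indication - reference = 295.709 - 292.9 = 2.8090
|e| = 2.8090
ratio = |e| / MPE = 2.8090 / 3.52
ratio = 0.7980

0.7980


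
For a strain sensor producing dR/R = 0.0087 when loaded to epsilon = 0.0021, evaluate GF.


GF = (dR/R) / epsilon
= 0.0087 / 0.0021
= 4.1429

4.1429


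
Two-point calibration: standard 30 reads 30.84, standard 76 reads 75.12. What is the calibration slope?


slope = (y2 - y1) / (x2 - x1)
= (75.12 - 30.84) / (76 - 30)
= 44.2800 / 46
= 0.9626

0.9626


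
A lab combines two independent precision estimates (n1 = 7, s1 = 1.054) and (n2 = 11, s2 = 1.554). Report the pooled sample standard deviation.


s_p = sqrt(((n1-1)*s1^2 + (n2-1)*s2^2) / (n1+n2-2))
numerator = (7-1)*1.054^2 + (11-1)*1.554^2 = 6.665496 + 24.14916 = 30.814656
denominator = 7 + 11 - 2 = 16
s_p^2 = 30.814656 / 16 = 1.925916
s_p = sqrt(1.925916) = 1.3878

1.3878


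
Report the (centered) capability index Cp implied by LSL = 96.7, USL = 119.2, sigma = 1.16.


Cp = (USL - LSL) / (6 * sigma)
= (119.2 - 96.7) / (6 * 1.16)
= 22.5000 / 6.9600
= 3.2328

3.2328


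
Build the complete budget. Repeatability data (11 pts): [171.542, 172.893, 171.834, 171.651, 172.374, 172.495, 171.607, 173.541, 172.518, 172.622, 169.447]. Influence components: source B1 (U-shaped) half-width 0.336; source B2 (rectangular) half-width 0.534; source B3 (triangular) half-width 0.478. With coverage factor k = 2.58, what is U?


mean = (171.542 + 172.893 + 171.834 + 171.651 + 172.374 + 172.495 + 171.607 + 173.541 + 172.518 + 172.622 + 169.447) / 11 = 172.0476364
s = sqrt(sum((x - mean)^2)/(n-1)) = 1.0591816
u_A = s / sqrt(n) = 1.0591816 / sqrt(11) = 0.31935527
u_B1 = 0.336 / sqrt(2) = 0.23758788
u_B2 = 0.534 / sqrt(3) = 0.30830504
u_B3 = 0.478 / sqrt(6) = 0.19514268
uc = sqrt(0.31935527^2 + 0.23758788^2 + 0.30830504^2 + 0.19514268^2) = 0.53997079
U = k * uc = 2.58 * 0.53997079
U = 1.3931

1.3931


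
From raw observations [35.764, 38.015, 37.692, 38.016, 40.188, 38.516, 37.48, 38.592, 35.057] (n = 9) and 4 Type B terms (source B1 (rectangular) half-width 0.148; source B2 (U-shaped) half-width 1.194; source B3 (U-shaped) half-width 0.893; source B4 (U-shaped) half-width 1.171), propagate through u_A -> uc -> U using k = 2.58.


mean = (35.764 + 38.015 + 37.692 + 38.016 + 40.188 + 38.516 + 37.48 + 38.592 + 35.057) / 9 = 37.70222222
s = sqrt(sum((x - mean)^2)/(n-1)) = 1.5261352
u_A = s / sqrt(n) = 1.5261352 / sqrt(9) = 0.50871173
u_B1 = 0.148 / sqrt(3) = 0.08544784
u_B2 = 1.194 / sqrt(2) = 0.8442855
u_B3 = 0.893 / sqrt(2) = 0.63144636
u_B4 = 1.171 / sqrt(2) = 0.82802204
uc = sqrt(0.50871173^2 + 0.08544784^2 + 0.8442855^2 + 0.63144636^2 + 0.82802204^2) = 1.4364024
U = k * uc = 2.58 * 1.4364024
U = 3.7059

3.7059


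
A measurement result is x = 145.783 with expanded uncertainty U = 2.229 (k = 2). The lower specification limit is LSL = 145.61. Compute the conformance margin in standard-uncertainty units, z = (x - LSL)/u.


u = U / k = 2.229 / 2 = 1.1145
margin = |LSL - x| = |145.61 - 145.783| = 0.173
z = margin / u = 0.173 / 1.1145
z = 0.1552

0.1552


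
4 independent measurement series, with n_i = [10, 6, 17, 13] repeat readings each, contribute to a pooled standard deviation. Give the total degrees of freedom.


nu = sum_i (n_i - 1)
nu = ((10 - 1) + (6 - 1) + (17 - 1) + (13 - 1))
nu = 9 + 5 + 16 + 12
nu = 42

42


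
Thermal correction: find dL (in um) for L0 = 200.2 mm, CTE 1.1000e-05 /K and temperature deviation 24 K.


dL = L * alpha * dT
= 200.2 * 1.1000e-05 * 24
= 0.0528528 mm
dL_um = 0.0528528 * 1000 = 52.8528 um

52.8528


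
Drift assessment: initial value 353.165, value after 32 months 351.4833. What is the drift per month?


rate = (v2 - v1) / months
= (351.4833 - 353.165) / 32
= -1.6817 / 32
= -0.0526

-0.0526


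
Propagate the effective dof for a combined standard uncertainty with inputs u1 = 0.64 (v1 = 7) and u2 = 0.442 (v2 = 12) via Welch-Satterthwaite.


uc = sqrt(u1^2 + u2^2) = sqrt(0.64^2 + 0.442^2) = 0.77779432
v_eff = uc^4 / (u1^4/v1 + u2^4/v2)
= 0.77779432^4 / (0.64^4/7 + 0.442^4/12)
= 0.36598145 / 0.027148042
v_eff = 13.4810

13.4810


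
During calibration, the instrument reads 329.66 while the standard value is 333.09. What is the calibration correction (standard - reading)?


Correction = standard - reading
= 333.09 - 329.66
= 3.4300

3.4300


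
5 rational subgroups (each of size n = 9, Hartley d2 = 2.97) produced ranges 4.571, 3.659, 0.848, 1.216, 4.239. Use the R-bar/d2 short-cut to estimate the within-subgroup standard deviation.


R_bar = (4.571 + 3.659 + 0.848 + 1.216 + 4.239) / 5
R_bar = 14.533 / 5 = 2.9066
sigma_hat = R_bar / d2 = 2.9066 / 2.97 = 0.9787

0.9787


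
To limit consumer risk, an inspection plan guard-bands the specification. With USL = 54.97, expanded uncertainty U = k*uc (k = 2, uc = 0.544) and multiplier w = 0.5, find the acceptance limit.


U = k * uc = 2 * 0.544 = 1.088
guard band g = w * U = 0.5 * 1.088 = 0.544
AL = USL - g = 54.97 - 0.544
AL = 54.4260

54.4260


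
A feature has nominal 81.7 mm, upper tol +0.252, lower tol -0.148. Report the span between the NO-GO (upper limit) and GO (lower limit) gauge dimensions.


GO = nominal - lower_tol (smallest hole = maximum material condition)
GO = 81.7 - 0.148 = 81.552
NO-GO = nominal + upper_tol (largest hole = least material condition)
NO-GO = 81.7 + 0.252 = 81.952
spread = NO-GO - GO = 81.952 - 81.552 = 0.4000

0.4000


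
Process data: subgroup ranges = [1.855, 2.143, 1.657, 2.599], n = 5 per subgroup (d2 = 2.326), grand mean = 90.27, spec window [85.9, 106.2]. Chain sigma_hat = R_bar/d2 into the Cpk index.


R_bar = (1.855 + 2.143 + 1.657 + 2.599) / 4 = 2.0635
sigma = R_bar / d2 = 2.0635 / 2.326 = 0.88714531
Cp = (USL - LSL)/(6*sigma) = (106.2 - 85.9)/(6*0.88714531) = 3.8137
Cpu = (106.2 - 90.27)/(3*0.88714531) = 5.9855
Cpl = (90.27 - 85.9)/(3*0.88714531) = 1.6420
Cpk = min(Cpu, Cpl) = 1.6420

1.6420


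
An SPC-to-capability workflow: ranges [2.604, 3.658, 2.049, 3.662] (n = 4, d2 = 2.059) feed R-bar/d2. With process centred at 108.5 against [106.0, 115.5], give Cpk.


R_bar = (2.604 + 3.658 + 2.049 + 3.662) / 4 = 2.99325
sigma = R_bar / d2 = 2.99325 / 2.059 = 1.4537397
Cp = (USL - LSL)/(6*sigma) = (115.5 - 106.0)/(6*1.4537397) = 1.0891
Cpu = (115.5 - 108.5)/(3*1.4537397) = 1.6051
Cpl = (108.5 - 106.0)/(3*1.4537397) = 0.5732
Cpk = min(Cpu, Cpl) = 0.5732

0.5732


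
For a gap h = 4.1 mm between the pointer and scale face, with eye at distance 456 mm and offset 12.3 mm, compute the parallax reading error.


error = h * offset / d
= 4.1 * 12.3 / 456
= 0.1106

0.1106


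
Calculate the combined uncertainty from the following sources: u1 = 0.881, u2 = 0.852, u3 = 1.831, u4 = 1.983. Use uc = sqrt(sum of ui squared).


uc = sqrt(0.881^2 + 0.852^2 + 1.831^2 + 1.983^2)
uc = sqrt(8.786915)
uc = 2.9643

2.9643


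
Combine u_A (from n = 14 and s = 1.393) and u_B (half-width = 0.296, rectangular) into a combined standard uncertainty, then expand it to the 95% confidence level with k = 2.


u_A = s / sqrt(n) = 1.393 / sqrt(14) = 0.37229491
u_B = half_width / sqrt(3) = 0.296 / sqrt(3) = 0.17089568
uc = sqrt(u_A^2 + u_B^2) = sqrt(0.37229491^2 + 0.17089568^2) = 0.40964476
U = k * uc = 2 * 0.40964476
U = 0.8193

0.8193


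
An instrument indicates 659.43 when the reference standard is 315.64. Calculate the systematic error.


Systematic error = measured - true
= 659.43 - 315.64
= 343.7900

343.7900


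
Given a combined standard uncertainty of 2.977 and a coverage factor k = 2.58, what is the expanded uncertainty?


U = k * uc
U = 2.58 * 2.977
U = 7.6807

7.6807


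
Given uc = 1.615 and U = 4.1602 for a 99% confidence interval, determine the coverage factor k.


k = U / uc
k = 4.1602 / 1.615
k = 2.576

2.576


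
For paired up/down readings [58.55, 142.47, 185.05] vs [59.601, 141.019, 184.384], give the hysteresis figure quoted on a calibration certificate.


|58.55 - 59.601| = 1.0510
|142.47 - 141.019| = 1.4510
|185.05 - 184.384| = 0.6660
hysteresis = max(diffs) = 1.4510

1.4510


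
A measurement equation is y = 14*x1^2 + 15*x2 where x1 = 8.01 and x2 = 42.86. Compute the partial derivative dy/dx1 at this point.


y = 14*x1^2 + 15*x2
dy/dx1 = 2*14*x1
Evaluate at x1 = 8.01: c1 = 28 * 8.01
c1 = 224.2800

224.2800


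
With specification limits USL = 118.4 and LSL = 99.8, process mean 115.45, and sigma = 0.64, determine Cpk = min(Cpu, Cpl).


Cpu = (USL - mean) / (3*sigma) = (118.4 - 115.45) / (3*0.64) = 1.5365
Cpl = (mean - LSL) / (3*sigma) = (115.45 - 99.8) / (3*0.64) = 8.1510
Cpk = min(Cpu, Cpl) = 1.5365

1.5365


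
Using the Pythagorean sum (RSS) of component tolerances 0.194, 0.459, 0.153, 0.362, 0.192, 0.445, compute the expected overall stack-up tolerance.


RSS = sqrt(0.194^2 + 0.459^2 + 0.153^2 + 0.362^2 + 0.192^2 + 0.445^2)
= sqrt(0.637659)
= 0.7985

0.7985


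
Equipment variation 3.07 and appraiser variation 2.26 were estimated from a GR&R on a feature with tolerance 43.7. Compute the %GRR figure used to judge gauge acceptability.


GRR = sqrt(EV^2 + AV^2) = sqrt(3.07^2 + 2.26^2) = 3.8121516
%GRR = GRR / tol * 100 = 3.8121516 / 43.7 * 100
%GRR = 8.7235

8.7235


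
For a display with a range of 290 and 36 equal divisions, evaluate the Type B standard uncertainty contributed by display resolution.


resolution = range / divisions
resolution = 290 / 36 = 8.0555556
u_res = resolution / (2*sqrt(3))
u_res = 8.0555556 / 3.4641016
u_res = 2.3254

2.3254


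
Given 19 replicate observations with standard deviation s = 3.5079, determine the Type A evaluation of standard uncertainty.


u_A = s / sqrt(n)
u_A = 3.5079 / sqrt(19)
u_A = 3.5079 / 4.3588989
u_A = 0.8048

0.8048


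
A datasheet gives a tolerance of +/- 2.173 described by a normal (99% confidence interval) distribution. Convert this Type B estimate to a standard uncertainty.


u_B = half_width / 2.576
u_B = 2.173 / 2.576
u_B = 0.8436

0.8436


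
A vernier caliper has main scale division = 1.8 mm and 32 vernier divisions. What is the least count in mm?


LC = MSD / n_div
= 1.8 / 32
= 0.0563

0.0563


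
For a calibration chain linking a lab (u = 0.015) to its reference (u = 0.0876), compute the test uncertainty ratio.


TUR = u_lab / u_ref
= 0.015 / 0.0876
= 0.1712

0.1712


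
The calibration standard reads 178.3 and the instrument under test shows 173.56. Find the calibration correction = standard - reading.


Correction = standard - reading
= 178.3 - 173.56
= 4.7400

4.7400


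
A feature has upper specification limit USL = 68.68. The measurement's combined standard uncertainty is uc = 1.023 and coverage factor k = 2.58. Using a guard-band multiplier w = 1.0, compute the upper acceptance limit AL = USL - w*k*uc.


U = k * uc = 2.58 * 1.023 = 2.63934
guard band g = w * U = 1.0 * 2.63934 = 2.63934
AL = USL - g = 68.68 - 2.63934
AL = 66.0407

66.0407


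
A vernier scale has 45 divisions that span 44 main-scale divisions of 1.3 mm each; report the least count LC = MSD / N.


LC = MSD / n_div
= 1.3 / 45
= 0.0289

0.0289


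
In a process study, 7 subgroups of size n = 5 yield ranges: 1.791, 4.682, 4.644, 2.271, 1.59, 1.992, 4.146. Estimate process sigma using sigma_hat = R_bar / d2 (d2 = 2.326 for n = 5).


R_bar = (1.791 + 4.682 + 4.644 + 2.271 + 1.59 + 1.992 + 4.146) / 7
R_bar = 21.116 / 7 = 3.0165714
sigma_hat = R_bar / d2 = 3.0165714 / 2.326 = 1.2969

1.2969


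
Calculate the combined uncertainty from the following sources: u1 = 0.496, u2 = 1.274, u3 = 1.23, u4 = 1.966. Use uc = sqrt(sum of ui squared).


uc = sqrt(0.496^2 + 1.274^2 + 1.23^2 + 1.966^2)
uc = sqrt(7.247148)
uc = 2.6921

2.6921


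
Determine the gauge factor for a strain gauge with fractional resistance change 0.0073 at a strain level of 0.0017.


GF = (dR/R) / epsilon
= 0.0073 / 0.0017
= 4.2941

4.2941


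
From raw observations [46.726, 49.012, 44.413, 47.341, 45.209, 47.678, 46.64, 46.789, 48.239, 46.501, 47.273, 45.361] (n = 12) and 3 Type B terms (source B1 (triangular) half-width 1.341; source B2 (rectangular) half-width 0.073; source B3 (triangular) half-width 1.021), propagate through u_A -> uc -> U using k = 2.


mean = (46.726 + 49.012 + 44.413 + 47.341 + 45.209 + 47.678 + 46.64 + 46.789 + 48.239 + 46.501 + 47.273 + 45.361) / 12 = 46.76516667
s = sqrt(sum((x - mean)^2)/(n-1)) = 1.3023324
u_A = s / sqrt(n) = 1.3023324 / sqrt(12) = 0.37595098
u_B1 = 1.341 / sqrt(6) = 0.54746096
u_B2 = 0.073 / sqrt(3) = 0.04214657
u_B3 = 1.021 / sqrt(6) = 0.4168215
uc = sqrt(0.37595098^2 + 0.54746096^2 + 0.04214657^2 + 0.4168215^2) = 0.78521917
U = k * uc = 2 * 0.78521917
U = 1.5704

1.5704


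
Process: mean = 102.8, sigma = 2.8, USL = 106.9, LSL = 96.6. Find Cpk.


Cpu = (USL - mean) / (3*sigma) = (106.9 - 102.8) / (3*2.8) = 0.4881
Cpl = (mean - LSL) / (3*sigma) = (102.8 - 96.6) / (3*2.8) = 0.7381
Cpk = min(Cpu, Cpl) = 0.4881

0.4881


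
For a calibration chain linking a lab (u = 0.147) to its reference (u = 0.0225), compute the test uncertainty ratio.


TUR = u_lab / u_ref
= 0.147 / 0.0225
= 6.5333

6.5333


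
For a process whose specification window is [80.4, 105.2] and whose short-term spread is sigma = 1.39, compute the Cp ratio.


Cp = (USL - LSL) / (6 * sigma)
= (105.2 - 80.4) / (6 * 1.39)
= 24.8000 / 8.3400
= 2.9736

2.9736


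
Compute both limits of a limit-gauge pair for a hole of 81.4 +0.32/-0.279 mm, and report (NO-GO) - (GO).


GO = nominal - lower_tol (smallest hole = maximum material condition)
GO = 81.4 - 0.279 = 81.121
NO-GO = nominal + upper_tol (largest hole = least material condition)
NO-GO = 81.4 + 0.32 = 81.72
spread = NO-GO - GO = 81.72 - 81.121 = 0.5990

0.5990


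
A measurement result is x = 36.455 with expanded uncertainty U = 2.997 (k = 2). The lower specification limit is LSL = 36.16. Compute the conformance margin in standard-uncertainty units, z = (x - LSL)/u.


u = U / k = 2.997 / 2 = 1.4985
margin = |LSL - x| = |36.16 - 36.455| = 0.295
z = margin / u = 0.295 / 1.4985
z = 0.1969

0.1969


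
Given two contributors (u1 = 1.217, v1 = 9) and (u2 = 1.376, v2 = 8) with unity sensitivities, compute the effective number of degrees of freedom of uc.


uc = sqrt(u1^2 + u2^2) = sqrt(1.217^2 + 1.376^2) = 1.8369717
v_eff = uc^4 / (u1^4/v1 + u2^4/v2)
= 1.8369717^4 / (1.217^4/9 + 1.376^4/8)
= 11.387014 / 0.69184515
v_eff = 16.4589

16.4589


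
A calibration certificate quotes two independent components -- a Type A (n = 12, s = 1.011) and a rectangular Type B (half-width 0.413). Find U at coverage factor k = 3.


u_A = s / sqrt(n) = 1.011 / sqrt(12) = 0.29185056
u_B = half_width / sqrt(3) = 0.413 / sqrt(3) = 0.23844566
uc = sqrt(u_A^2 + u_B^2) = sqrt(0.29185056^2 + 0.23844566^2) = 0.37687277
U = k * uc = 3 * 0.37687277
U = 1.1306

1.1306


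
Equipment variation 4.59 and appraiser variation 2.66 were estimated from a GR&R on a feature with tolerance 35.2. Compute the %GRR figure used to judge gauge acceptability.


GRR = sqrt(EV^2 + AV^2) = sqrt(4.59^2 + 2.66^2) = 5.3050636
%GRR = GRR / tol * 100 = 5.3050636 / 35.2 * 100
%GRR = 15.0712

15.0712


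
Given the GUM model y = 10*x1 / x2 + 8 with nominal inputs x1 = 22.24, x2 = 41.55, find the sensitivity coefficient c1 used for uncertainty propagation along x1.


y = 10*x1 / x2 + 8
dy/dx1 = 10/x2
Evaluate at x2 = 41.55: c1 = 10 / 41.55
c1 = 0.2407

0.2407


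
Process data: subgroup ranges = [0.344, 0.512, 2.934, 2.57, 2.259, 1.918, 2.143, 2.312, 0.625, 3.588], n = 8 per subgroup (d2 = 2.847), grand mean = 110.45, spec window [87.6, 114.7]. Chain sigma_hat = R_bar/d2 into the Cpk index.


R_bar = (0.344 + 0.512 + 2.934 + 2.57 + 2.259 + 1.918 + 2.143 + 2.312 + 0.625 + 3.588) / 10 = 1.9205
sigma = R_bar / d2 = 1.9205 / 2.847 = 0.67456972
Cp = (USL - LSL)/(6*sigma) = (114.7 - 87.6)/(6*0.67456972) = 6.6956
Cpu = (114.7 - 110.45)/(3*0.67456972) = 2.1001
Cpl = (110.45 - 87.6)/(3*0.67456972) = 11.2911
Cpk = min(Cpu, Cpl) = 2.1001

2.1001


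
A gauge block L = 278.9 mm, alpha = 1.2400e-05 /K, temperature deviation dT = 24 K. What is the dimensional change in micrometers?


dL = L * alpha * dT
= 278.9 * 1.2400e-05 * 24
= 0.0830006 mm
dL_um = 0.0830006 * 1000 = 83.0006 um

83.0006


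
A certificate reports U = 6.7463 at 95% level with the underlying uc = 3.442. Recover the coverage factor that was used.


k = U / uc
k = 6.7463 / 3.442
k = 1.96

1.96


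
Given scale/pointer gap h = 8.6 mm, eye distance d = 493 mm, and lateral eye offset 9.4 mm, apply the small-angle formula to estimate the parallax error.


error = h * offset / d
= 8.6 * 9.4 / 493
= 0.1640

0.1640


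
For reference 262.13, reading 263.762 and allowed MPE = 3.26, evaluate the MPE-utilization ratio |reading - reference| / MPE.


e = indication - reference = 263.762 - 262.13 = 1.6320
|e| = 1.6320
ratio = |e| / MPE = 1.6320 / 3.26
ratio = 0.5006

0.5006


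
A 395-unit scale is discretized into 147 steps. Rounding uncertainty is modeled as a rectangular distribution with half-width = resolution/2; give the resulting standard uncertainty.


resolution = range / divisions
resolution = 395 / 147 = 2.6870748
u_res = resolution / (2*sqrt(3))
u_res = 2.6870748 / 3.4641016
u_res = 0.7757

0.7757


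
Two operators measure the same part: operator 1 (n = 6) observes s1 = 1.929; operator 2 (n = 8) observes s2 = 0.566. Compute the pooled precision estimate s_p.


s_p = sqrt(((n1-1)*s1^2 + (n2-1)*s2^2) / (n1+n2-2))
numerator = (6-1)*1.929^2 + (8-1)*0.566^2 = 18.605205 + 2.242492 = 20.847697
denominator = 6 + 8 - 2 = 12
s_p^2 = 20.847697 / 12 = 1.7373081
s_p = sqrt(1.7373081) = 1.3181

1.3181


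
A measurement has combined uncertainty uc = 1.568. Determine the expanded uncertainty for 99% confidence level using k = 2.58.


U = k * uc
U = 2.58 * 1.568
U = 4.0454

4.0454


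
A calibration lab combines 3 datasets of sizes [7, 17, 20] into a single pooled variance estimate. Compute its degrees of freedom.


nu = sum_i (n_i - 1)
nu = ((7 - 1) + (17 - 1) + (20 - 1))
nu = 6 + 16 + 19
nu = 41

41


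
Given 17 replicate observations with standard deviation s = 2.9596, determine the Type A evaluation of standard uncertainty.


u_A = s / sqrt(n)
u_A = 2.9596 / sqrt(17)
u_A = 2.9596 / 4.1231056
u_A = 0.7178

0.7178


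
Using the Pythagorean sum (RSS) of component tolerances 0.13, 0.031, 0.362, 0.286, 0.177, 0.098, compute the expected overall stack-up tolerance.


RSS = sqrt(0.13^2 + 0.031^2 + 0.362^2 + 0.286^2 + 0.177^2 + 0.098^2)
= sqrt(0.271634)
= 0.5212

0.5212


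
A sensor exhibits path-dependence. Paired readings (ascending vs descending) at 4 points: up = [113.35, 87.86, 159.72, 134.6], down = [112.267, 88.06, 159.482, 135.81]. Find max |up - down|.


|113.35 - 112.267| = 1.0830
|87.86 - 88.06| = 0.2000
|159.72 - 159.482| = 0.2380
|134.6 - 135.81| = 1.2100
hysteresis = max(diffs) = 1.2100

1.2100


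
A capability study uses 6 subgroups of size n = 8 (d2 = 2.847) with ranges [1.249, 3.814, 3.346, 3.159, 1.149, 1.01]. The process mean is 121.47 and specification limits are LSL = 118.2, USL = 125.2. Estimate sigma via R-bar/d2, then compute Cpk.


R_bar = (1.249 + 3.814 + 3.346 + 3.159 + 1.149 + 1.01) / 6 = 2.2878333
sigma = R_bar / d2 = 2.2878333 / 2.847 = 0.80359442
Cp = (USL - LSL)/(6*sigma) = (125.2 - 118.2)/(6*0.80359442) = 1.4518
Cpu = (125.2 - 121.47)/(3*0.80359442) = 1.5472
Cpl = (121.47 - 118.2)/(3*0.80359442) = 1.3564
Cpk = min(Cpu, Cpl) = 1.3564

1.3564


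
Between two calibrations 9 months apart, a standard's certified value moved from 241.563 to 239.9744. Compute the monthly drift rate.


rate = (v2 - v1) / months
= (239.9744 - 241.563) / 9
= -1.5886 / 9
= -0.1765

-0.1765


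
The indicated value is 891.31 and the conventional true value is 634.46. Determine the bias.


Systematic error = measured - true
= 891.31 - 634.46
= 256.8500

256.8500


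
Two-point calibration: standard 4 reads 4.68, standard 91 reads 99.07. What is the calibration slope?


slope = (y2 - y1) / (x2 - x1)
= (99.07 - 4.68) / (91 - 4)
= 94.3900 / 87
= 1.0849

1.0849


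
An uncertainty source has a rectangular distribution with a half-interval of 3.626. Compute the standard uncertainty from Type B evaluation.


u_B = half_width / sqrt(3)
u_B = 3.626 / 1.7320508
u_B = 2.0935

2.0935


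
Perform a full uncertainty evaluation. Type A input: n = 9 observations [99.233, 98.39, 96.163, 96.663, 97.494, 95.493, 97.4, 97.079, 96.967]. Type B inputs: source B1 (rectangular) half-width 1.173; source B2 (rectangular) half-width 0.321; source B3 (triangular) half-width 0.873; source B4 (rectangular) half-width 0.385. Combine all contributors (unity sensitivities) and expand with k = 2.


mean = (99.233 + 98.39 + 96.163 + 96.663 + 97.494 + 95.493 + 97.4 + 97.079 + 96.967) / 9 = 97.20911111
s = sqrt(sum((x - mean)^2)/(n-1)) = 1.1192294
u_A = s / sqrt(n) = 1.1192294 / sqrt(9) = 0.37307647
u_B1 = 1.173 / sqrt(3) = 0.67723187
u_B2 = 0.321 / sqrt(3) = 0.18532944
u_B3 = 0.873 / sqrt(6) = 0.35640076
u_B4 = 0.385 / sqrt(3) = 0.22227985
uc = sqrt(0.37307647^2 + 0.67723187^2 + 0.18532944^2 + 0.35640076^2 + 0.22227985^2) = 0.89922516
U = k * uc = 2 * 0.89922516
U = 1.7985

1.7985
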